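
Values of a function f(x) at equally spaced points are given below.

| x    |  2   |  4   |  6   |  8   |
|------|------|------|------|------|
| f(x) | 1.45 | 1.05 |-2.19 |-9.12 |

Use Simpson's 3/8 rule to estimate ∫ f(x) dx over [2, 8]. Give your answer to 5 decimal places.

h = 2, n = 3.
(3h/8)·[y₀ + 3y₁ + 3y₂ + y₃] = 0.75·(-11.09) = -8.31750.

-8.31750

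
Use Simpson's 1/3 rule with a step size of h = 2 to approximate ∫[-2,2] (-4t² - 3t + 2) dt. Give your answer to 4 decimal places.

-13.3333

h = (2 − (-2))/2 = 2.
Nodes t₀,…,t₂ = -2, 0, 2.
f(t) = -4t² - 3t + 2: f₀=-8, f₁=2, f₂=-20.
(h/3)·[f₀ + 4f₁ + f₂] = 0.666667·(-20) = -13.3333.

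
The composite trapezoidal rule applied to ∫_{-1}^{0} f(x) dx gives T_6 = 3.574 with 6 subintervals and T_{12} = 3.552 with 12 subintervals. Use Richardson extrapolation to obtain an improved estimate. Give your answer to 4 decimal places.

3.5447

R = (4·T_{12} − T_6) / 3 = (4·3.552 − 3.574)/3 = (10.634)/3 = 3.5447.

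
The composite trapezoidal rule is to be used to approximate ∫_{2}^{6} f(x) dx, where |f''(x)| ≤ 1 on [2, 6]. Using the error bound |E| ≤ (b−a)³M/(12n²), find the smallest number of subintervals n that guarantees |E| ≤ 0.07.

Need 64/(12n²) ≤ 0.07.
n² ≥ 64/(12·0.07) = 76.1905 ⇒ n ≥ 8.7287, so the smallest n is 9.

9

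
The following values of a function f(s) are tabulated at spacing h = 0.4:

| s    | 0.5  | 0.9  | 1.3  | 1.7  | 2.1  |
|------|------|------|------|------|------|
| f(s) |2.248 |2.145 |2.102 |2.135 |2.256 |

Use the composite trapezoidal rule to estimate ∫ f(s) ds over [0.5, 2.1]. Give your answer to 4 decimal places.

3.4536

h = 0.4, n = 4.
(h/2)·[y₀ + 2y₁ + 2y₂ + 2y₃ + y₄] = 0.2·(17.268) = 3.4536.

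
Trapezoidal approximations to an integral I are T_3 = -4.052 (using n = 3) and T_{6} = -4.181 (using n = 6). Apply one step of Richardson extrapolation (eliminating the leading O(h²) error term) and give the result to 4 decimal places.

-4.2240

R = (4·T_{6} − T_3) / 3 = (4·(-4.181) − (-4.052))/3 = (-12.672)/3 = -4.2240.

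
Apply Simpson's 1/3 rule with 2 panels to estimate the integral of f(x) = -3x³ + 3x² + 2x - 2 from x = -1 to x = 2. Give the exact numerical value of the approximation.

h = (2 − (-1))/2 = 1.5.
Nodes x₀,…,x₂ = -1, 0.5, 2.
f(x) = -3x³ + 3x² + 2x - 2: f₀=2, f₁=-0.625, f₂=-10.
(h/3)·[f₀ + 4f₁ + f₂] = 0.5·(-10.5) = -5.25.

-5.25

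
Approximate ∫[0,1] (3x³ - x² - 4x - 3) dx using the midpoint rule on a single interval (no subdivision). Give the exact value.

-4.875

M = (b−a)·f(0.5) = 1·(-4.875) = -4.875.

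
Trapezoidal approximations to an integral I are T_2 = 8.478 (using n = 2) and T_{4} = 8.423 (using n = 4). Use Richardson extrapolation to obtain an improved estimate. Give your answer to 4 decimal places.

R = (4·T_{4} − T_2) / 3 = (4·8.423 − 8.478)/3 = (25.214)/3 = 8.4047.

8.4047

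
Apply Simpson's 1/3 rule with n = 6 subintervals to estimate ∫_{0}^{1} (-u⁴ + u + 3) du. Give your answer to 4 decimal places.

3.2999

h = (1 − 0)/6 = 0.166667.
Nodes u₀,…,u₆ = 0, 0.166667, 0.333333, 0.5, 0.666667, 0.833333, 1.
f(u) = -u⁴ + u + 3: f₀=3, f₁=3.165895, f₂=3.320988, f₃=3.4375, f₄=3.469136, f₅=3.351080, f₆=3.
(h/3)·[f₀ + 4f₁ + 2f₂ + 4f₃ + 2f₄ + 4f₅ + f₆] = 0.055556·(59.398148) = 3.2999.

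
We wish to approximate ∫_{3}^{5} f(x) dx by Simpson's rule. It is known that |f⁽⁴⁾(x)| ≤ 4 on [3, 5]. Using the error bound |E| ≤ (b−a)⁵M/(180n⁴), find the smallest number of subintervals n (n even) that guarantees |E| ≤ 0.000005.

20

Need 128/(180n⁴) ≤ 0.000005.
n⁴ ≥ 128/(180·0.000005) = 142222 ⇒ n ≥ 19.4197, so the smallest even n is 20. (n must be even for Simpson's rule.)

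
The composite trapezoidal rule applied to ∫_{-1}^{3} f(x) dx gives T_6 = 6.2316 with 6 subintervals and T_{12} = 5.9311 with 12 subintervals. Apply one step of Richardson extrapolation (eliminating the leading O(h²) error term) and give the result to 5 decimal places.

5.83093

R = (4·T_{12} − T_6) / 3 = (4·5.9311 − 6.2316)/3 = (17.4928)/3 = 5.83093.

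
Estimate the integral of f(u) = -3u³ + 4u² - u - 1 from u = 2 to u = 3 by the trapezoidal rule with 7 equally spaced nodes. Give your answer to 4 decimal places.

h = (3 − 2)/6 = 0.166667.
Nodes u₀,…,u₆ = 2, 2.166667, 2.333333, 2.5, 2.666667, 2.833333, 3.
f(u) = -3u³ + 4u² - u - 1: f₀=-11, f₁=-14.902778, f₂=-19.666667, f₃=-25.375, f₄=-32.111111, f₅=-39.958333, f₆=-49.
(h/2)·[f₀ + 2f₁ + 2f₂ + 2f₃ + 2f₄ + 2f₅ + f₆] = 0.083333·(-324.027778) = -27.0023.

-27.0023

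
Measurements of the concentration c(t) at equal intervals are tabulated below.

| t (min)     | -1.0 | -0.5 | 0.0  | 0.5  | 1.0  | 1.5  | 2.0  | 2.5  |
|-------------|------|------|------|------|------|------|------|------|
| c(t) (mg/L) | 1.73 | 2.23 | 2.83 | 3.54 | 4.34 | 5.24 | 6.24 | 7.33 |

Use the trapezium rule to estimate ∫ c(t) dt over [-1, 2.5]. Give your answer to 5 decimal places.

14.47500

h = 0.5, n = 7.
(h/2)·[y₀ + 2y₁ + 2y₂ + 2y₃ + 2y₄ + 2y₅ + 2y₆ + y₇] = 0.25·(57.90) = 14.47500.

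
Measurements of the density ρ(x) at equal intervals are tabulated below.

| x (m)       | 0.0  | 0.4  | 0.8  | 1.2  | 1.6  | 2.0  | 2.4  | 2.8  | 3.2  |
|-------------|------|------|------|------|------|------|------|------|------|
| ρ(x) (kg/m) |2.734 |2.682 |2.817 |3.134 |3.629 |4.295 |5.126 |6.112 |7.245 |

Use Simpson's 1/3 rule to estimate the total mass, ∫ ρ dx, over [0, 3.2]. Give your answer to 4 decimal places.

13.0687

h = 0.4, n = 8.
(h/3)·[y₀ + 4y₁ + 2y₂ + 4y₃ + 2y₄ + 4y₅ + 2y₆ + 4y₇ + y₈] = 0.133333·(98.015) = 13.0687.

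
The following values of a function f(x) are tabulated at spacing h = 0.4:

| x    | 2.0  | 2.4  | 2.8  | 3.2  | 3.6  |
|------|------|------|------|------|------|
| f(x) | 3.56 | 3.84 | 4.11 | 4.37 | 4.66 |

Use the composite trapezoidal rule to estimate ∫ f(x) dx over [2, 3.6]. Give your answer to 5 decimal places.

6.57200

h = 0.4, n = 4.
(h/2)·[y₀ + 2y₁ + 2y₂ + 2y₃ + y₄] = 0.2·(32.86) = 6.57200.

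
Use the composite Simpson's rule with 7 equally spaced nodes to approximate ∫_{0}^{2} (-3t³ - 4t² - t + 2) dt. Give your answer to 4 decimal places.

-20.6667

h = (2 − 0)/6 = 0.333333.
Nodes t₀,…,t₆ = 0, 0.333333, 0.666667, 1, 1.333333, 1.666667, 2.
f(t) = -3t³ - 4t² - t + 2: f₀=2, f₁=1.111111, f₂=-1.333333, f₃=-6, f₄=-13.555556, f₅=-24.666667, f₆=-40.
(h/3)·[f₀ + 4f₁ + 2f₂ + 4f₃ + 2f₄ + 4f₅ + f₆] = 0.111111·(-186) = -20.6667.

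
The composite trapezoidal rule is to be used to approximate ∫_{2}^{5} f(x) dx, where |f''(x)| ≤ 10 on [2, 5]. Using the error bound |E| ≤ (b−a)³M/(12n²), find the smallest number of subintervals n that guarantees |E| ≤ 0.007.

57

Need 270/(12n²) ≤ 0.007.
n² ≥ 270/(12·0.007) = 3214.29 ⇒ n ≥ 56.6947, so the smallest n is 57.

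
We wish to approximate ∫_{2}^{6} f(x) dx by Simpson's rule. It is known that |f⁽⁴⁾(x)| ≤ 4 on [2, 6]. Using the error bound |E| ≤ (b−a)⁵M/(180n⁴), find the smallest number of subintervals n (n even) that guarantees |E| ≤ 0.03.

6

Need 4096/(180n⁴) ≤ 0.03.
n⁴ ≥ 4096/(180·0.03) = 758.519 ⇒ n ≥ 5.2480, so the smallest even n is 6. (n must be even for Simpson's rule.)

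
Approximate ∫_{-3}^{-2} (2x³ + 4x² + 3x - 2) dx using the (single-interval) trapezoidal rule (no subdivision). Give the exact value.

-18.5

T = (b−a)/2 · [f(-3) + f(-2)] = 0.5·[(-29) + (-8)] = -18.5.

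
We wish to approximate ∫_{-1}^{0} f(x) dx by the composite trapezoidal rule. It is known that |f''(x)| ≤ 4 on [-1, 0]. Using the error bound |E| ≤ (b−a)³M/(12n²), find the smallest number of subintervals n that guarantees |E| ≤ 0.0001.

Need 4/(12n²) ≤ 0.0001.
n² ≥ 4/(12·0.0001) = 3333.33 ⇒ n ≥ 57.7350, so the smallest n is 58.

58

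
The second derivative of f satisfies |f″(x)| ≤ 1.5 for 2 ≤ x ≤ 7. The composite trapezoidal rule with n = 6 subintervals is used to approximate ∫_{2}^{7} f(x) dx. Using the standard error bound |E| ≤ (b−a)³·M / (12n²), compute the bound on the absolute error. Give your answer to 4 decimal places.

|E| ≤ (5)³·1.5 / (12·6²) = 187.5/432 = 0.4340.

0.4340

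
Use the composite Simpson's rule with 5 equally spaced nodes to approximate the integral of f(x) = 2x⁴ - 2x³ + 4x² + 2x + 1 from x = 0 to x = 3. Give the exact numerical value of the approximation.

h = (3 − 0)/4 = 0.75.
Nodes x₀,…,x₄ = 0, 0.75, 1.5, 2.25, 3.
f(x) = 2x⁴ - 2x³ + 4x² + 2x + 1: f₀=1, f₁=4.5390625, f₂=16.375, f₃=54.2265625, f₄=151.
(h/3)·[f₀ + 4f₁ + 2f₂ + 4f₃ + f₄] = 0.25·(419.8125) = 104.953125.

104.953125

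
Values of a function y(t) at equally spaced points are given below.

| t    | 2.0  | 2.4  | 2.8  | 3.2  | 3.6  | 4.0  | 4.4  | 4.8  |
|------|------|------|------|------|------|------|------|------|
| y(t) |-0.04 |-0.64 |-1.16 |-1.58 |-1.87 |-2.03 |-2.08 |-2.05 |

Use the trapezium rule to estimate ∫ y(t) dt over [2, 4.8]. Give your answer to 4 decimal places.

h = 0.4, n = 7.
(h/2)·[y₀ + 2y₁ + 2y₂ + 2y₃ + 2y₄ + 2y₅ + 2y₆ + y₇] = 0.2·(-20.81) = -4.1620.

-4.1620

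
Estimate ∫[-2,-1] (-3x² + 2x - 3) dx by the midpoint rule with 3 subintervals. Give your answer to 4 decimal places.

h = (-1 − (-2))/3 = 0.333333.
Midpoints m₁,…,m₃ = -1.833333, -1.5, -1.166667.
f(m₁)=-16.75, f(m₂)=-12.75, f(m₃)=-9.416667.
h·[f(m₁) + f(m₂) + f(m₃)] = 0.333333·(-38.916667) = -12.9722.

-12.9722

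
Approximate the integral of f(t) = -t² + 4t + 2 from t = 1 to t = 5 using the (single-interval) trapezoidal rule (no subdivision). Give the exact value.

T = (b−a)/2 · [f(1) + f(5)] = 2·[5 + (-3)] = 4.

4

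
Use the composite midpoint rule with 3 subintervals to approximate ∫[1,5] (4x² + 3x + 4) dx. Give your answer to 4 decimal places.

214.9630

h = (5 − 1)/3 = 1.333333.
Midpoints m₁,…,m₃ = 1.666667, 3, 4.333333.
f(m₁)=20.111111, f(m₂)=49, f(m₃)=92.111111.
h·[f(m₁) + f(m₂) + f(m₃)] = 1.333333·(161.222222) = 214.9630.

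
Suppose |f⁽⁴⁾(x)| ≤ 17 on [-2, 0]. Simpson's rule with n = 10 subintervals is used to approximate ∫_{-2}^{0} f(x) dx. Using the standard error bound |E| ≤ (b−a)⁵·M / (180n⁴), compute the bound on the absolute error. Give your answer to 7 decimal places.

0.0003022

|E| ≤ (2)⁵·17 / (180·10⁴) = 544/1800000 = 0.0003022.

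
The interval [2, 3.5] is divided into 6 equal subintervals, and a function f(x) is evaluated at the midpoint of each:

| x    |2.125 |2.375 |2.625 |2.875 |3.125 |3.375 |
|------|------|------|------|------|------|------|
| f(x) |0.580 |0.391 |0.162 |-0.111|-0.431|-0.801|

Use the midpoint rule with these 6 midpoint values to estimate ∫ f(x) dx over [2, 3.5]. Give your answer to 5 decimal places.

h = 0.25, n = 6.
h·[y(m₁) + y(m₂) + y(m₃) + y(m₄) + y(m₅) + y(m₆)] = 0.25·(-0.210) = -0.05250.

-0.05250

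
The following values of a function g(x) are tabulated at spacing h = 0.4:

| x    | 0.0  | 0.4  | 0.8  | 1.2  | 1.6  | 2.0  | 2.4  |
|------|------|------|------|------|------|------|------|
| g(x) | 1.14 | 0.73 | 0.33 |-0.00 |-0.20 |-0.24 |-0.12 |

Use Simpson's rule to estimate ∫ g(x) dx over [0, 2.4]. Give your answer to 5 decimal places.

0.43200

h = 0.4, n = 6.
(h/3)·[y₀ + 4y₁ + 2y₂ + 4y₃ + 2y₄ + 4y₅ + y₆] = 0.133333·(3.24) = 0.43200.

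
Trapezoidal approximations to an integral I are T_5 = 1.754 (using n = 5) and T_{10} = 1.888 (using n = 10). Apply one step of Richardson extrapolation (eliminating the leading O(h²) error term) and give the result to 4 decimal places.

R = (4·T_{10} − T_5) / 3 = (4·1.888 − 1.754)/3 = (5.798)/3 = 1.9327.

1.9327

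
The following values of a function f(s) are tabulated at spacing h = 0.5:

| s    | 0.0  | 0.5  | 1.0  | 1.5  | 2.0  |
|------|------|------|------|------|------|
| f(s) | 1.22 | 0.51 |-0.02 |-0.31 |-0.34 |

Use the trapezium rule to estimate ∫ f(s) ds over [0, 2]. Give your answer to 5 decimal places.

0.31000

h = 0.5, n = 4.
(h/2)·[y₀ + 2y₁ + 2y₂ + 2y₃ + y₄] = 0.25·(1.24) = 0.31000.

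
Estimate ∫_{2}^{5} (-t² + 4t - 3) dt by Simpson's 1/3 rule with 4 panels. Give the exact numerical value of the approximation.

-6

h = (5 − 2)/4 = 0.75.
Nodes t₀,…,t₄ = 2, 2.75, 3.5, 4.25, 5.
f(t) = -t² + 4t - 3: f₀=1, f₁=0.4375, f₂=-1.25, f₃=-4.0625, f₄=-8.
(h/3)·[f₀ + 4f₁ + 2f₂ + 4f₃ + f₄] = 0.25·(-24) = -6.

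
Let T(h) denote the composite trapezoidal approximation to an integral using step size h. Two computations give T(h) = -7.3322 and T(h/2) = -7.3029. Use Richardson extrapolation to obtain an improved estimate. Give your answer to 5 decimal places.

R = (4·T(h/2) − T(h)) / 3 = (4·(-7.3029) − (-7.3322))/3 = (-21.8794)/3 = -7.29313.

-7.29313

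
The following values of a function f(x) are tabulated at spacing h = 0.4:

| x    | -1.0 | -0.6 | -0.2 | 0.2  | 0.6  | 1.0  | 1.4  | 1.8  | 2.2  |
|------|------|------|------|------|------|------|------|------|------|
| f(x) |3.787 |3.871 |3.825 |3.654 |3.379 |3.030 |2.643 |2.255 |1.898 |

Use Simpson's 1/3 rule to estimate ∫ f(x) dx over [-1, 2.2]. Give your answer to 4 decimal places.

h = 0.4, n = 8.
(h/3)·[y₀ + 4y₁ + 2y₂ + 4y₃ + 2y₄ + 4y₅ + 2y₆ + 4y₇ + y₈] = 0.133333·(76.619) = 10.2159.

10.2159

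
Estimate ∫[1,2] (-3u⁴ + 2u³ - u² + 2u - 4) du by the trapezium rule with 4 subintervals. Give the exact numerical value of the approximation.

-14.787109375

h = (2 − 1)/4 = 0.25.
Nodes u₀,…,u₄ = 1, 1.25, 1.5, 1.75, 2.
f(u) = -3u⁴ + 2u³ - u² + 2u - 4: f₀=-4, f₁=-6.48046875, f₂=-11.6875, f₃=-20.98046875, f₄=-36.
(h/2)·[f₀ + 2f₁ + 2f₂ + 2f₃ + f₄] = 0.125·(-118.296875) = -14.787109375.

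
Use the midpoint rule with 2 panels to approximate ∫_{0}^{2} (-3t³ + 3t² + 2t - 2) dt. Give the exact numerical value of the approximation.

h = (2 − 0)/2 = 1.
Midpoints m₁,…,m₂ = 0.5, 1.5.
f(m₁)=-0.625, f(m₂)=-2.375.
h·[f(m₁) + f(m₂)] = 1·(-3) = -3.

-3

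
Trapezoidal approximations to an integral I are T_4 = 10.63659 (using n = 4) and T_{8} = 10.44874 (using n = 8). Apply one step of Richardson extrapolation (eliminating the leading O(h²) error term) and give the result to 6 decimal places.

10.386123

R = (4·T_{8} − T_4) / 3 = (4·10.44874 − 10.63659)/3 = (31.15837)/3 = 10.386123.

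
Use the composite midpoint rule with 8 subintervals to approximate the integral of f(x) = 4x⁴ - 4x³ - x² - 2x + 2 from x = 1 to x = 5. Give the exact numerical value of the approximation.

h = (5 − 1)/8 = 0.5.
Midpoints m₁,…,m₈ = 1.25, 1.75, 2.25, 2.75, 3.25, 3.75, 4.25, 4.75.
f(m₁)=-0.109375, f(m₂)=11.515625, f(m₃)=49.390625, f(m₄)=134.515625, f(m₅)=293.890625, f(m₆)=560.515625, f(m₇)=973.390625, f(m₈)=1577.515625.
h·[f(m₁) + f(m₂) + f(m₃) + f(m₄) + f(m₅) + f(m₆) + f(m₇) + f(m₈)] = 0.5·(3600.625) = 1800.3125.

1800.3125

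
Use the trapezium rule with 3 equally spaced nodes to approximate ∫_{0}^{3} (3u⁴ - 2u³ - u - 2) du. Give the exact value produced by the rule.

143.90625

h = (3 − 0)/2 = 1.5.
Nodes u₀,…,u₂ = 0, 1.5, 3.
f(u) = 3u⁴ - 2u³ - u - 2: f₀=-2, f₁=4.9375, f₂=184.
(h/2)·[f₀ + 2f₁ + f₂] = 0.75·(191.875) = 143.90625.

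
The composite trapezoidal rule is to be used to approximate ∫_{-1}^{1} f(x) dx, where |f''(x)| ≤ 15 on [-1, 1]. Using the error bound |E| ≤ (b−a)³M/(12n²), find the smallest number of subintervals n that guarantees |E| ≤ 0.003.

58

Need 120/(12n²) ≤ 0.003.
n² ≥ 120/(12·0.003) = 3333.33 ⇒ n ≥ 57.7350, so the smallest n is 58.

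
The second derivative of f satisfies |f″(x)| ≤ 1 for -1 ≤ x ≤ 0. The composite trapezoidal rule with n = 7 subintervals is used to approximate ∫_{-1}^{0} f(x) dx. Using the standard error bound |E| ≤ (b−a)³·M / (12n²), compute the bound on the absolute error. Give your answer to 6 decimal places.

0.001701

|E| ≤ (1)³·1 / (12·7²) = 1/588 = 0.001701.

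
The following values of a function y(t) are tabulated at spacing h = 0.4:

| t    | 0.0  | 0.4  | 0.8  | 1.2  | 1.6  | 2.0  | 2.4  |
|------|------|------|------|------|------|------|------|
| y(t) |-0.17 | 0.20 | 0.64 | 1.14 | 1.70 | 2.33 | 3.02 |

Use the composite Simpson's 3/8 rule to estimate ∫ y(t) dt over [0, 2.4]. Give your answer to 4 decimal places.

h = 0.4, n = 6.
(3h/8)·[y₀ + 3y₁ + 3y₂ + 2y₃ + 3y₄ + 3y₅ + y₆] = 0.15·(19.74) = 2.9610.

2.9610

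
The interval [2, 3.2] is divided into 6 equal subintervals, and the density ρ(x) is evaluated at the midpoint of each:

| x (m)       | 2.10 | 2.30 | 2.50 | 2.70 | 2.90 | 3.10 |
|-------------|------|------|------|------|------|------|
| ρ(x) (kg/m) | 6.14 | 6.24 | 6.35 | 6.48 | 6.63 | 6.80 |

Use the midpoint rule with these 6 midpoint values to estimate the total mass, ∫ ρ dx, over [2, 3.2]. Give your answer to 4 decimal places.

h = 0.2, n = 6.
h·[y(m₁) + y(m₂) + y(m₃) + y(m₄) + y(m₅) + y(m₆)] = 0.2·(38.64) = 7.7280.

7.7280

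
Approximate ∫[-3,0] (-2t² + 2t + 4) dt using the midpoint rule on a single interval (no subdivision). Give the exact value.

M = (b−a)·f(-1.5) = 3·(-3.5) = -10.5.

-10.5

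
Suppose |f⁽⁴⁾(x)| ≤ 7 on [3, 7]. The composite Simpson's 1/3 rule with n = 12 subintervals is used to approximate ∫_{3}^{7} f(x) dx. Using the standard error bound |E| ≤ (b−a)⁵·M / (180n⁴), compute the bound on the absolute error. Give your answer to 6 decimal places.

0.001920

|E| ≤ (4)⁵·7 / (180·12⁴) = 7168/3732480 = 0.001920.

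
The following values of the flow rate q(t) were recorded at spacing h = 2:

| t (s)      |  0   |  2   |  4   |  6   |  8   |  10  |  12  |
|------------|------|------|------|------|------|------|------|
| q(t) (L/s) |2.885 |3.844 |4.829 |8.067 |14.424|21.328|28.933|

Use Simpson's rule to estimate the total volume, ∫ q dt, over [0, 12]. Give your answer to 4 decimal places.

135.5200

h = 2, n = 6.
(h/3)·[y₀ + 4y₁ + 2y₂ + 4y₃ + 2y₄ + 4y₅ + y₆] = 0.666667·(203.280) = 135.5200.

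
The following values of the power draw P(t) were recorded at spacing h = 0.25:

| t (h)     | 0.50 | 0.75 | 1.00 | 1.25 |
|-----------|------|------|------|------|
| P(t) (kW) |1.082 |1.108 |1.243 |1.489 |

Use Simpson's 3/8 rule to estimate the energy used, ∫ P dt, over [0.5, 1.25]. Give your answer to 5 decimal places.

h = 0.25, n = 3.
(3h/8)·[y₀ + 3y₁ + 3y₂ + y₃] = 0.09375·(9.624) = 0.90225.

0.90225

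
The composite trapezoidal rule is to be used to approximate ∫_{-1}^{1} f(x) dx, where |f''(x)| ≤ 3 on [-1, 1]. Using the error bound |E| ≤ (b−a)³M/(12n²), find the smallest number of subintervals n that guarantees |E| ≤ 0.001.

45

Need 24/(12n²) ≤ 0.001.
n² ≥ 24/(12·0.001) = 2000 ⇒ n ≥ 44.7214, so the smallest n is 45.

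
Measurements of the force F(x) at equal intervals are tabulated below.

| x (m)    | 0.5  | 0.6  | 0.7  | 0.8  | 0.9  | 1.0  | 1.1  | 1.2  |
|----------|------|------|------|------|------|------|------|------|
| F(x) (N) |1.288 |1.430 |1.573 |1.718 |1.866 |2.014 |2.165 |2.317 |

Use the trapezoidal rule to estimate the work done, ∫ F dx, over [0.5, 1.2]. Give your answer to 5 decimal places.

h = 0.1, n = 7.
(h/2)·[y₀ + 2y₁ + 2y₂ + 2y₃ + 2y₄ + 2y₅ + 2y₆ + y₇] = 0.05·(25.137) = 1.25685.

1.25685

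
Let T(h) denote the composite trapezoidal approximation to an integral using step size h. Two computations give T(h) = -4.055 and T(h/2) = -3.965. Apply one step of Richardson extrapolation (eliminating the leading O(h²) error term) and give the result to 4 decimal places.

R = (4·T(h/2) − T(h)) / 3 = (4·(-3.965) − (-4.055))/3 = (-11.805)/3 = -3.9350.

-3.9350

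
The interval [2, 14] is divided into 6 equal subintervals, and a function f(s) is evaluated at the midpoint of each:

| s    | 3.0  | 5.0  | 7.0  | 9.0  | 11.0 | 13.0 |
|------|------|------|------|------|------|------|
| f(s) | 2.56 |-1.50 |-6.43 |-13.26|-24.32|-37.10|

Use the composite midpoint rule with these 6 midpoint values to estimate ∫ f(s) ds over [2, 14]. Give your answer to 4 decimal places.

-160.1000

h = 2, n = 6.
h·[y(m₁) + y(m₂) + y(m₃) + y(m₄) + y(m₅) + y(m₆)] = 2·(-80.05) = -160.1000.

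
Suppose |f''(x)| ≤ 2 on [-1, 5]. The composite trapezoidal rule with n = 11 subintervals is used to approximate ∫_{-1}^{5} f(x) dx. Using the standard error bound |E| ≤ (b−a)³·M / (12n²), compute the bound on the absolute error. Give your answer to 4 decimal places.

0.2975

|E| ≤ (6)³·2 / (12·11²) = 432/1452 = 0.2975.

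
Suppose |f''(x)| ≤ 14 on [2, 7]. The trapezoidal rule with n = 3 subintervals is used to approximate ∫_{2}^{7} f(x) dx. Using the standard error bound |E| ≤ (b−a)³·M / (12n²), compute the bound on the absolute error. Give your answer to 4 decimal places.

16.2037

|E| ≤ (5)³·14 / (12·3²) = 1750/108 = 16.2037.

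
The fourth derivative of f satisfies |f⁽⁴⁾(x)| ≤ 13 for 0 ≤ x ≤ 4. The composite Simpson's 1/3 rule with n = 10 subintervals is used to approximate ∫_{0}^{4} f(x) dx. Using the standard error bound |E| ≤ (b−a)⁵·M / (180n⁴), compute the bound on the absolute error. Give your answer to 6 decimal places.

|E| ≤ (4)⁵·13 / (180·10⁴) = 13312/1800000 = 0.007396.

0.007396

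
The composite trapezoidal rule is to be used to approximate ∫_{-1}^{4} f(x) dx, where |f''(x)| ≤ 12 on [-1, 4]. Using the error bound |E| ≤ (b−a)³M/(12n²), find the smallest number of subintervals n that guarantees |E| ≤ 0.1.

36

Need 1500/(12n²) ≤ 0.1.
n² ≥ 1500/(12·0.1) = 1250 ⇒ n ≥ 35.3553, so the smallest n is 36.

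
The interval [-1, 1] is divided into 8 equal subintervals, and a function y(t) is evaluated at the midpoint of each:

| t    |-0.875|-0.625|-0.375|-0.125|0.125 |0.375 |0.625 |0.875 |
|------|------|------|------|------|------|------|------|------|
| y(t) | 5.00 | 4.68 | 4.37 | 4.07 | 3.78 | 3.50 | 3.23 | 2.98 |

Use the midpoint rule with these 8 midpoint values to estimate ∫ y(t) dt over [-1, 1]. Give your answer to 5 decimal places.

h = 0.25, n = 8.
h·[y(m₁) + y(m₂) + y(m₃) + y(m₄) + y(m₅) + y(m₆) + y(m₇) + y(m₈)] = 0.25·(31.61) = 7.90250.

7.90250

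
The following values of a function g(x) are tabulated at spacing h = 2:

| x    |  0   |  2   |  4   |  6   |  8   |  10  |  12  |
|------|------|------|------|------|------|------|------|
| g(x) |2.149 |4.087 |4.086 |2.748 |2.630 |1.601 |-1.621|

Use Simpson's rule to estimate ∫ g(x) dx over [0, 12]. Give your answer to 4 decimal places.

h = 2, n = 6.
(h/3)·[y₀ + 4y₁ + 2y₂ + 4y₃ + 2y₄ + 4y₅ + y₆] = 0.666667·(47.704) = 31.8027.

31.8027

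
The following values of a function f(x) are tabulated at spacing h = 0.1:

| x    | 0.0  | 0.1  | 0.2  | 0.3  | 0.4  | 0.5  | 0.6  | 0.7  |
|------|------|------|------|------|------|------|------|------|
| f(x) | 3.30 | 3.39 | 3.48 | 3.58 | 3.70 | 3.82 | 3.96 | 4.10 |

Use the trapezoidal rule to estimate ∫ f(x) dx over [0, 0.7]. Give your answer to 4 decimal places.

2.5630

h = 0.1, n = 7.
(h/2)·[y₀ + 2y₁ + 2y₂ + 2y₃ + 2y₄ + 2y₅ + 2y₆ + y₇] = 0.05·(51.26) = 2.5630.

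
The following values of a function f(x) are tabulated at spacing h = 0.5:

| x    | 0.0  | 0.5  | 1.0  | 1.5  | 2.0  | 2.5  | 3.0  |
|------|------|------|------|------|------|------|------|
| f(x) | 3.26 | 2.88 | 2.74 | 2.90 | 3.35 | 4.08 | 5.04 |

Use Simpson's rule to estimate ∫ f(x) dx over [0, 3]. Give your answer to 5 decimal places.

h = 0.5, n = 6.
(h/3)·[y₀ + 4y₁ + 2y₂ + 4y₃ + 2y₄ + 4y₅ + y₆] = 0.166667·(59.92) = 9.98667.

9.98667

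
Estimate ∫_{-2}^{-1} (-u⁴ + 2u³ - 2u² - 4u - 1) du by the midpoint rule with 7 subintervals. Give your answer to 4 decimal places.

h = (-1 − (-2))/7 = 0.142857.
Midpoints m₁,…,m₇ = -1.928571, -1.785714, -1.642857, -1.5, -1.357143, -1.214286, -1.071429.
f(m₁)=-28.904545, f(m₂)=-21.791467, f(m₃)=-15.979097, f(m₄)=-11.3125, f(m₅)=-7.646736, f(m₆)=-4.846861, f(m₇)=-2.787927.
h·[f(m₁) + f(m₂) + f(m₃) + f(m₄) + f(m₅) + f(m₆) + f(m₇)] = 0.142857·(-93.269133) = -13.3242.

-13.3242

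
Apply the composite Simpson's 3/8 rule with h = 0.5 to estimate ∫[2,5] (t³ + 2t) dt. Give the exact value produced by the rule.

h = (5 − 2)/6 = 0.5.
Nodes t₀,…,t₆ = 2, 2.5, 3, 3.5, 4, 4.5, 5.
f(t) = t³ + 2t: f₀=12, f₁=20.625, f₂=33, f₃=49.875, f₄=72, f₅=100.125, f₆=135.
(3h/8)·[f₀ + 3f₁ + 3f₂ + 2f₃ + 3f₄ + 3f₅ + f₆] = 0.1875·(924) = 173.25.

173.25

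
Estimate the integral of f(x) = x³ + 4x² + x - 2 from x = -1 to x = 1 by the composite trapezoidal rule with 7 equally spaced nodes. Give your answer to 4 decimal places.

h = (1 − (-1))/6 = 0.333333.
Nodes x₀,…,x₆ = -1, -0.666667, -0.333333, 0, 0.333333, 0.666667, 1.
f(x) = x³ + 4x² + x - 2: f₀=0, f₁=-1.185185, f₂=-1.925926, f₃=-2, f₄=-1.185185, f₅=0.740741, f₆=4.
(h/2)·[f₀ + 2f₁ + 2f₂ + 2f₃ + 2f₄ + 2f₅ + f₆] = 0.166667·(-7.111111) = -1.1852.

-1.1852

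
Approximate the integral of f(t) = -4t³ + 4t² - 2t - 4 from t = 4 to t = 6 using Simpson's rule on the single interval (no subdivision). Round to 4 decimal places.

-865.3333

S = (b−a)/6 · [f(4) + 4f(5) + f(6)] = 0.333333·[(-204) + 4·(-414) + (-736)] = -865.3333.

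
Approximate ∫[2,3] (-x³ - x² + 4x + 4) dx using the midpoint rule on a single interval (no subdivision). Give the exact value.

-7.875

M = (b−a)·f(2.5) = 1·(-7.875) = -7.875.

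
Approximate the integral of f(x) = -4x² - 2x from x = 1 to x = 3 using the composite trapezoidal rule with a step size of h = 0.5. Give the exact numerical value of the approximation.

-43

h = (3 − 1)/4 = 0.5.
Nodes x₀,…,x₄ = 1, 1.5, 2, 2.5, 3.
f(x) = -4x² - 2x: f₀=-6, f₁=-12, f₂=-20, f₃=-30, f₄=-42.
(h/2)·[f₀ + 2f₁ + 2f₂ + 2f₃ + f₄] = 0.25·(-172) = -43.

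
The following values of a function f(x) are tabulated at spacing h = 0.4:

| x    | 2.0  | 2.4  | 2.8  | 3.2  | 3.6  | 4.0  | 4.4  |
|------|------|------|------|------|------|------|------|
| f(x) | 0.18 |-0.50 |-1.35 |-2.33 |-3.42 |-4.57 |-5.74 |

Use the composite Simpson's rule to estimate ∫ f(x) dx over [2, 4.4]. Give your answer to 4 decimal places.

-5.9600

h = 0.4, n = 6.
(h/3)·[y₀ + 4y₁ + 2y₂ + 4y₃ + 2y₄ + 4y₅ + y₆] = 0.133333·(-44.70) = -5.9600.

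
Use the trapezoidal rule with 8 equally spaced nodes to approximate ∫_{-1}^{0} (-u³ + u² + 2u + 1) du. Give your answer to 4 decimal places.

h = (0 − (-1))/7 = 0.142857.
Nodes u₀,…,u₇ = -1, -0.857143, -0.714286, -0.571429, -0.428571, -0.285714, -0.142857, 0.
f(u) = -u³ + u² + 2u + 1: f₀=1, f₁=0.650146, f₂=0.446064, f₃=0.370262, f₄=0.405248, f₅=0.533528, f₆=0.737609, f₇=1.
(h/2)·[f₀ + 2f₁ + 2f₂ + 2f₃ + 2f₄ + 2f₅ + 2f₆ + f₇] = 0.071429·(8.285714) = 0.5918.

0.5918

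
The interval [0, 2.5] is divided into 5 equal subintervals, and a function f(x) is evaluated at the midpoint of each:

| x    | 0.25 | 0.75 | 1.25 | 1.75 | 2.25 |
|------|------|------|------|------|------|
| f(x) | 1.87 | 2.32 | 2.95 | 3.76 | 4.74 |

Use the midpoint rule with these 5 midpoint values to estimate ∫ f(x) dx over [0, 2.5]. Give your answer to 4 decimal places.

7.8200

h = 0.5, n = 5.
h·[y(m₁) + y(m₂) + y(m₃) + y(m₄) + y(m₅)] = 0.5·(15.64) = 7.8200.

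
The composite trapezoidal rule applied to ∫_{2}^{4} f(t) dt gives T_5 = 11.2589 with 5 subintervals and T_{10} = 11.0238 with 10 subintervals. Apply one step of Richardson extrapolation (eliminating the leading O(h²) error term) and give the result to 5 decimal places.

10.94543

R = (4·T_{10} − T_5) / 3 = (4·11.0238 − 11.2589)/3 = (32.8363)/3 = 10.94543.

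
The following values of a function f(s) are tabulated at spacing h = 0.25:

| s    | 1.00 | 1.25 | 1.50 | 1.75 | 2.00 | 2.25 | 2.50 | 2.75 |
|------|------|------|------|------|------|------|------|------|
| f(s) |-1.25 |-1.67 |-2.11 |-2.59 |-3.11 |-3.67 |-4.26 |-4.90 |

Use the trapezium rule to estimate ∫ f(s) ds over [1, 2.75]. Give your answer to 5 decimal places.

-5.12125

h = 0.25, n = 7.
(h/2)·[y₀ + 2y₁ + 2y₂ + 2y₃ + 2y₄ + 2y₅ + 2y₆ + y₇] = 0.125·(-40.97) = -5.12125.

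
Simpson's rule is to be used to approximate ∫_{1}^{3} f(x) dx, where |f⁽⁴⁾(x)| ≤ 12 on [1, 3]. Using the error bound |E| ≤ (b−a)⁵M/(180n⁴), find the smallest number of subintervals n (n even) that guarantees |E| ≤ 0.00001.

22

Need 384/(180n⁴) ≤ 0.00001.
n⁴ ≥ 384/(180·0.00001) = 213333 ⇒ n ≥ 21.4914, so the smallest even n is 22. (n must be even for Simpson's rule.)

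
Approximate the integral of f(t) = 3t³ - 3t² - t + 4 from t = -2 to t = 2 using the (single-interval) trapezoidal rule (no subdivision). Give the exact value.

T = (b−a)/2 · [f(-2) + f(2)] = 2·[(-30) + 14] = -32.

-32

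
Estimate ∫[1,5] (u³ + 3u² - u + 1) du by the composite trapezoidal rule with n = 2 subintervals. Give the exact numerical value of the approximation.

h = (5 − 1)/2 = 2.
Nodes u₀,…,u₂ = 1, 3, 5.
f(u) = u³ + 3u² - u + 1: f₀=4, f₁=52, f₂=196.
(h/2)·[f₀ + 2f₁ + f₂] = 1·(304) = 304.

304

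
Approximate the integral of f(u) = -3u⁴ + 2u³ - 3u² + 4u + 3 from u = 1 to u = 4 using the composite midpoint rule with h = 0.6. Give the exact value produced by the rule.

h = (4 − 1)/5 = 0.6.
Midpoints m₁,…,m₅ = 1.3, 1.9, 2.5, 3.1, 3.7.
f(m₁)=-1.0443, f(m₂)=-25.6083, f(m₃)=-91.6875, f(m₄)=-230.9043, f(m₅)=-484.2123.
h·[f(m₁) + f(m₂) + f(m₃) + f(m₄) + f(m₅)] = 0.6·(-833.4567) = -500.07402.

-500.07402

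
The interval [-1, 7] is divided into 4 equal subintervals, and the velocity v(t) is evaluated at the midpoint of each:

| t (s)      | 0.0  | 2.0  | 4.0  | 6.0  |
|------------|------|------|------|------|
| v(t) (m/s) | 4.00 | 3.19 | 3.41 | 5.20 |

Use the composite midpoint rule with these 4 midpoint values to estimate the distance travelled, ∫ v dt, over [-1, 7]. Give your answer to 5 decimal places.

h = 2, n = 4.
h·[y(m₁) + y(m₂) + y(m₃) + y(m₄)] = 2·(15.80) = 31.60000.

31.60000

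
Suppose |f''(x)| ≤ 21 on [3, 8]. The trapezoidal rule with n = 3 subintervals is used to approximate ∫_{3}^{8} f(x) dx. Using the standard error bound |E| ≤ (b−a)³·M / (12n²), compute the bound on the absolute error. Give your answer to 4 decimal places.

|E| ≤ (5)³·21 / (12·3²) = 2625/108 = 24.3056.

24.3056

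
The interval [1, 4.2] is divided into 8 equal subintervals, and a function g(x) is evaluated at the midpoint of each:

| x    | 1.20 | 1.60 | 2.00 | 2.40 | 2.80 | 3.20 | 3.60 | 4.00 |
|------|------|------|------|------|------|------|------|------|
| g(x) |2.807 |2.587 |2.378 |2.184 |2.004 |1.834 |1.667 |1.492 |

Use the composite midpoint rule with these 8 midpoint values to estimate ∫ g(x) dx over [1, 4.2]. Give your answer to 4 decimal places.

h = 0.4, n = 8.
h·[y(m₁) + y(m₂) + y(m₃) + y(m₄) + y(m₅) + y(m₆) + y(m₇) + y(m₈)] = 0.4·(16.953) = 6.7812.

6.7812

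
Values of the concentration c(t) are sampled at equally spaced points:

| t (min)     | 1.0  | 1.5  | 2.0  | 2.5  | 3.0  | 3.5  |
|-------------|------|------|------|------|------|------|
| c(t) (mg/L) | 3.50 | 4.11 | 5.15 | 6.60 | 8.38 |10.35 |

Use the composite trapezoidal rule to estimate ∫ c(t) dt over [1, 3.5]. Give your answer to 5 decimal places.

15.58250

h = 0.5, n = 5.
(h/2)·[y₀ + 2y₁ + 2y₂ + 2y₃ + 2y₄ + y₅] = 0.25·(62.33) = 15.58250.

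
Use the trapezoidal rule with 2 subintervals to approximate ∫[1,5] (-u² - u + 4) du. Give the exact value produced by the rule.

-40

h = (5 − 1)/2 = 2.
Nodes u₀,…,u₂ = 1, 3, 5.
f(u) = -u² - u + 4: f₀=2, f₁=-8, f₂=-26.
(h/2)·[f₀ + 2f₁ + f₂] = 1·(-40) = -40.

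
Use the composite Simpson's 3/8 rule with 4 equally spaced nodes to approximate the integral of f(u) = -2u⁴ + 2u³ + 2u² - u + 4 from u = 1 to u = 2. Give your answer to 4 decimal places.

h = (2 − 1)/3 = 0.333333.
Nodes u₀,…,u₃ = 1, 1.333333, 1.666667, 2.
f(u) = -2u⁴ + 2u³ + 2u² - u + 4: f₀=5, f₁=4.641975, f₂=1.716049, f₃=-6.
(3h/8)·[f₀ + 3f₁ + 3f₂ + f₃] = 0.125·(18.074074) = 2.2593.

2.2593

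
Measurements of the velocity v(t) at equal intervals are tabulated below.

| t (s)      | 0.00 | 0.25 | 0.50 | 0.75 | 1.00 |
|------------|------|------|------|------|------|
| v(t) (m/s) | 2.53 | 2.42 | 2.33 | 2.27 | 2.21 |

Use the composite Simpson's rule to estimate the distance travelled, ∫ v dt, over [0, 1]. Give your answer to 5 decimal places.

2.34667

h = 0.25, n = 4.
(h/3)·[y₀ + 4y₁ + 2y₂ + 4y₃ + y₄] = 0.083333·(28.16) = 2.34667.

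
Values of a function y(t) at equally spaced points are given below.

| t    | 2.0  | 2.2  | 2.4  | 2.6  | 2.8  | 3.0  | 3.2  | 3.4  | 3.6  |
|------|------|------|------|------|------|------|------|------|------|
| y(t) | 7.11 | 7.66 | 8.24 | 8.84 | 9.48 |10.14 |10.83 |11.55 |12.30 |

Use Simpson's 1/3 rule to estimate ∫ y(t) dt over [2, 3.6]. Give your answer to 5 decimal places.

h = 0.2, n = 8.
(h/3)·[y₀ + 4y₁ + 2y₂ + 4y₃ + 2y₄ + 4y₅ + 2y₆ + 4y₇ + y₈] = 0.066667·(229.27) = 15.28467.

15.28467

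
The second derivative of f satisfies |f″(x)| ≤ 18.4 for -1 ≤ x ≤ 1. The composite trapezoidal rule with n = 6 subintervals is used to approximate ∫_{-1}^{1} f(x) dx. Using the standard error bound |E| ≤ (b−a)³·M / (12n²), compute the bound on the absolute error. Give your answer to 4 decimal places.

0.3407

|E| ≤ (2)³·18.4 / (12·6²) = 147.2/432 = 0.3407.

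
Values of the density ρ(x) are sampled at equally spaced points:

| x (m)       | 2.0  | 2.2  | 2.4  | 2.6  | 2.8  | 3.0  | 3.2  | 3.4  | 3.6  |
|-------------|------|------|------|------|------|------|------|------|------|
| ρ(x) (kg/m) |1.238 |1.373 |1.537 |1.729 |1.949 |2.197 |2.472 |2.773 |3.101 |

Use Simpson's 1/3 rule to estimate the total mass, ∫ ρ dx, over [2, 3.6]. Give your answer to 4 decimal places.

3.2362

h = 0.2, n = 8.
(h/3)·[y₀ + 4y₁ + 2y₂ + 4y₃ + 2y₄ + 4y₅ + 2y₆ + 4y₇ + y₈] = 0.066667·(48.543) = 3.2362.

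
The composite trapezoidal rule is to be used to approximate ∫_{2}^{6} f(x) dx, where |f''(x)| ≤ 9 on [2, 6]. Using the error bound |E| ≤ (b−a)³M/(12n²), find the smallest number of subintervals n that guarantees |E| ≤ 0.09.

Need 576/(12n²) ≤ 0.09.
n² ≥ 576/(12·0.09) = 533.333 ⇒ n ≥ 23.0940, so the smallest n is 24.

24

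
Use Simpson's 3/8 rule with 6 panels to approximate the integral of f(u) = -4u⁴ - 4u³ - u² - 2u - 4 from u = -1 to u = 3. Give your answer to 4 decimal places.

-309.4815

h = (3 − (-1))/6 = 0.666667.
Nodes u₀,…,u₆ = -1, -0.333333, 0.333333, 1, 1.666667, 2.333333, 3.
f(u) = -4u⁴ - 4u³ - u² - 2u - 4: f₀=-3, f₁=-3.345679, f₂=-4.975309, f₃=-15, f₄=-59.493827, f₅=-183.493827, f₆=-451.
(3h/8)·[f₀ + 3f₁ + 3f₂ + 2f₃ + 3f₄ + 3f₅ + f₆] = 0.25·(-1237.925926) = -309.4815.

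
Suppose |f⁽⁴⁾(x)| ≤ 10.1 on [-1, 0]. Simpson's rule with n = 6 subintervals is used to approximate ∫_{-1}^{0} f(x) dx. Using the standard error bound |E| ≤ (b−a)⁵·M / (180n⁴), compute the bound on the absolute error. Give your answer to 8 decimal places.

|E| ≤ (1)⁵·10.1 / (180·6⁴) = 10.1/233280 = 0.00004330.

0.00004330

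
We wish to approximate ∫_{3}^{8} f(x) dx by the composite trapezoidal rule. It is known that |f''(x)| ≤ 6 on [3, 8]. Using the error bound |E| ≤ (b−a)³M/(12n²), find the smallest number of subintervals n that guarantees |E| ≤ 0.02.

Need 750/(12n²) ≤ 0.02.
n² ≥ 750/(12·0.02) = 3125 ⇒ n ≥ 55.9017, so the smallest n is 56.

56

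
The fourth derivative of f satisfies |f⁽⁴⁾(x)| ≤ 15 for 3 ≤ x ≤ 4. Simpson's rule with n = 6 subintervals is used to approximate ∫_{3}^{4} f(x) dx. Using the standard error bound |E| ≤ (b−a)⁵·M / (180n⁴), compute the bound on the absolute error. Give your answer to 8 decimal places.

|E| ≤ (1)⁵·15 / (180·6⁴) = 15/233280 = 0.00006430.

0.00006430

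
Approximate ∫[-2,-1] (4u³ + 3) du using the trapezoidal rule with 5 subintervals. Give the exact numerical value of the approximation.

-12.12

h = (-1 − (-2))/5 = 0.2.
Nodes u₀,…,u₅ = -2, -1.8, -1.6, -1.4, -1.2, -1.
f(u) = 4u³ + 3: f₀=-29, f₁=-20.328, f₂=-13.384, f₃=-7.976, f₄=-3.912, f₅=-1.
(h/2)·[f₀ + 2f₁ + 2f₂ + 2f₃ + 2f₄ + f₅] = 0.1·(-121.2) = -12.12.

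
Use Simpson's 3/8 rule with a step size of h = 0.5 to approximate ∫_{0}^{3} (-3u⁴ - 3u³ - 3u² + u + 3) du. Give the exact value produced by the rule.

-220.21875

h = (3 − 0)/6 = 0.5.
Nodes u₀,…,u₆ = 0, 0.5, 1, 1.5, 2, 2.5, 3.
f(u) = -3u⁴ - 3u³ - 3u² + u + 3: f₀=3, f₁=2.1875, f₂=-5, f₃=-27.5625, f₄=-79, f₅=-177.3125, f₆=-345.
(3h/8)·[f₀ + 3f₁ + 3f₂ + 2f₃ + 3f₄ + 3f₅ + f₆] = 0.1875·(-1174.5) = -220.21875.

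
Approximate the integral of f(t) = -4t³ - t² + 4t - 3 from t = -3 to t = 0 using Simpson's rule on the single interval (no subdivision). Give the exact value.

45

S = (b−a)/6 · [f(-3) + 4f(-1.5) + f(0)] = 0.5·[84 + 4·2.25 + (-3)] = 45.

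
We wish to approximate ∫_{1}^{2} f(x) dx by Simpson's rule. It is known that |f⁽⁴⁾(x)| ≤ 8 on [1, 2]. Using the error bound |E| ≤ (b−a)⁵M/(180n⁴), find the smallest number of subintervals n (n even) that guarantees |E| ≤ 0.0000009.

16

Need 8/(180n⁴) ≤ 0.0000009.
n⁴ ≥ 8/(180·0.0000009) = 49382.7 ⇒ n ≥ 14.9071, so the smallest even n is 16. (n must be even for Simpson's rule.)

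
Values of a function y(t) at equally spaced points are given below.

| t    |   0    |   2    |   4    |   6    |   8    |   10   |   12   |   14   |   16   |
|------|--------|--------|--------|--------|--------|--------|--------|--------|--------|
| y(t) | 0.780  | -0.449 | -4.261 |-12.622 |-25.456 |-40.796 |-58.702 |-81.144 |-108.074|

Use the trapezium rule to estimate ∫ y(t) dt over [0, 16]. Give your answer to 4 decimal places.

-554.1540

h = 2, n = 8.
(h/2)·[y₀ + 2y₁ + 2y₂ + 2y₃ + 2y₄ + 2y₅ + 2y₆ + 2y₇ + y₈] = 1·(-554.154) = -554.1540.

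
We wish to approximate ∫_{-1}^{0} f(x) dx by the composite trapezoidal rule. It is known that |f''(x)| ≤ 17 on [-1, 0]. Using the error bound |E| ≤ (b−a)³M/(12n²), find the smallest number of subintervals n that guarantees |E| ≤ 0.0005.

Need 17/(12n²) ≤ 0.0005.
n² ≥ 17/(12·0.0005) = 2833.33 ⇒ n ≥ 53.2291, so the smallest n is 54.

54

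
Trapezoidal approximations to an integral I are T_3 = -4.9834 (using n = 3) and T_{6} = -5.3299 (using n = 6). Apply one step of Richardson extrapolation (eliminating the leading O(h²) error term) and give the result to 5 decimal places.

R = (4·T_{6} − T_3) / 3 = (4·(-5.3299) − (-4.9834))/3 = (-16.3362)/3 = -5.44540.

-5.44540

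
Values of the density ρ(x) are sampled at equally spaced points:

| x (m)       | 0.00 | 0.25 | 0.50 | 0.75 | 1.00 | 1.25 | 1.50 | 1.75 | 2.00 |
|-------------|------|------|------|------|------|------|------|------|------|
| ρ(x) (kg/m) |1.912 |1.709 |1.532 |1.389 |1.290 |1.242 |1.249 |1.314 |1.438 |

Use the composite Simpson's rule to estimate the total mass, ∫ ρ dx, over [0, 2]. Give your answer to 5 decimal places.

2.84233

h = 0.25, n = 8.
(h/3)·[y₀ + 4y₁ + 2y₂ + 4y₃ + 2y₄ + 4y₅ + 2y₆ + 4y₇ + y₈] = 0.083333·(34.108) = 2.84233.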